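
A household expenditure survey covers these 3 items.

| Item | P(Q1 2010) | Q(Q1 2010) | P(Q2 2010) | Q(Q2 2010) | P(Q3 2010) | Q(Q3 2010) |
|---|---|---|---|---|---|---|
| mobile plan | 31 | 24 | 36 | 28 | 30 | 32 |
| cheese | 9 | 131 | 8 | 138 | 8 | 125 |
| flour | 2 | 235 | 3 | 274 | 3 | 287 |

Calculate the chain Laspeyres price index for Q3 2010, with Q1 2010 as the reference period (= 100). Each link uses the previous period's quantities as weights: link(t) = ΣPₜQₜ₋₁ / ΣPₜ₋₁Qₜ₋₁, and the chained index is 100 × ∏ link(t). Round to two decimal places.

103.10

Link Q1 2010→Q2 2010:
ΣP(Q2 2010)Q(Q1 2010) = 36×24 + 8×131 + 3×235 = 864 + 1048 + 705 = 2617
ΣP(Q1 2010)Q(Q1 2010) = 31×24 + 9×131 + 2×235 = 744 + 1179 + 470 = 2393
link = 2617/2393 = 1.093606
Link Q2 2010→Q3 2010:
ΣP(Q3 2010)Q(Q2 2010) = 30×28 + 8×138 + 3×274 = 840 + 1104 + 822 = 2766
ΣP(Q2 2010)Q(Q2 2010) = 36×28 + 8×138 + 3×274 = 1008 + 1104 + 822 = 2934
link = 2766/2934 = 0.942740
Chained index = 100 × 1.093606 × 0.942740 = 103.0987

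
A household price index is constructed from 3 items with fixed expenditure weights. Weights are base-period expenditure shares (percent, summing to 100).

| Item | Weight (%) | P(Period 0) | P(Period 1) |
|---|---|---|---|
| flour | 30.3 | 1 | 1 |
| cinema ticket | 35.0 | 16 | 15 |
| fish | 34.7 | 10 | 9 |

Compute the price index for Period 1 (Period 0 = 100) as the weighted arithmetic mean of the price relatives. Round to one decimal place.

flour: 30.3 × (1/1) = 30.3 × 1.000000 = 30.3000
cinema ticket: 35.0 × (15/16) = 35.0 × 0.937500 = 32.8125
fish: 34.7 × (9/10) = 34.7 × 0.900000 = 31.2300
Index = Σ wᵢ·(p₁ᵢ/p₀ᵢ) = 30.3000 + 32.8125 + 31.2300 = 94.3425

94.3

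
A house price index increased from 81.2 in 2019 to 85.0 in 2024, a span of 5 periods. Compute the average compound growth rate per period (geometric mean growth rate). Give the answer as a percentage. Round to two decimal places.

Growth factor = (85.0/81.2)^(1/5) = (1.046798)^(1/5) = 1.009189
Growth rate = 1.009189 − 1 = 0.009189 = 0.9189%

0.92%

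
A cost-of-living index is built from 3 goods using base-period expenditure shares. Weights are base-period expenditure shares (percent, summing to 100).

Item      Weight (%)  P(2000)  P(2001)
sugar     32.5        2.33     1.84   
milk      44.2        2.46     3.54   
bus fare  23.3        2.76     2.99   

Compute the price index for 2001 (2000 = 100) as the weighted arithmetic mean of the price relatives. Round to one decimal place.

114.5

sugar: 32.5 × (1.84/2.33) = 32.5 × 0.789700 = 25.6652
milk: 44.2 × (3.54/2.46) = 44.2 × 1.439024 = 63.6049
bus fare: 23.3 × (2.99/2.76) = 23.3 × 1.083333 = 25.2417
Index = Σ wᵢ·(p₁ᵢ/p₀ᵢ) = 25.6652 + 63.6049 + 25.2417 = 114.5118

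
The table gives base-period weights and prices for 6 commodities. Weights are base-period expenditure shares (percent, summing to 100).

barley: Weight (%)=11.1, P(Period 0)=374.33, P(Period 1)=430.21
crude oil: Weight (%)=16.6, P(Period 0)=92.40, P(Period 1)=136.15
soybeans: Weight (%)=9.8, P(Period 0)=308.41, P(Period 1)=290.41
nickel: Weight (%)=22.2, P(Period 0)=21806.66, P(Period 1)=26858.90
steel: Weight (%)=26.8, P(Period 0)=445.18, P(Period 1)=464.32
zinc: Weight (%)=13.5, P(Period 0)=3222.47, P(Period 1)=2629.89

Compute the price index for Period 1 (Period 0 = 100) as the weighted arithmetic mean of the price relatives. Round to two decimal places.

barley: 11.1 × (430.21/374.33) = 11.1 × 1.149280 = 12.7570
crude oil: 16.6 × (136.15/92.40) = 16.6 × 1.473485 = 24.4598
soybeans: 9.8 × (290.41/308.41) = 9.8 × 0.941636 = 9.2280
nickel: 22.2 × (26858.90/21806.66) = 22.2 × 1.231683 = 27.3434
steel: 26.8 × (464.32/445.18) = 26.8 × 1.042994 = 27.9522
zinc: 13.5 × (2629.89/3222.47) = 13.5 × 0.816110 = 11.0175
Index = Σ wᵢ·(p₁ᵢ/p₀ᵢ) = 12.7570 + 24.4598 + 9.2280 + 27.3434 + 27.9522 + 11.0175 = 112.7580

112.76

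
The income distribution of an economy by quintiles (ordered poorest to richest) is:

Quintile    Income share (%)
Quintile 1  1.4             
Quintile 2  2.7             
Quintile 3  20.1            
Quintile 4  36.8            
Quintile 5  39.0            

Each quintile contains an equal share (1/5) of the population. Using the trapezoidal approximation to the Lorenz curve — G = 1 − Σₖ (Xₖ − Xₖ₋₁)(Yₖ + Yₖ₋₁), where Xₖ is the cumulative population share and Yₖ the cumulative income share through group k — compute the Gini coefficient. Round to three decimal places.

Cumulative income shares Yₖ: 0.0140, 0.0410, 0.2420, 0.6100, 1.0000
Σ (Xₖ−Xₖ₋₁)(Yₖ+Yₖ₋₁) = (1/5)(0.0140+0.0000) + (1/5)(0.0410+0.0140) + (1/5)(0.2420+0.0410) + (1/5)(0.6100+0.2420) + (1/5)(1.0000+0.6100)
  = 0.0028 + 0.0110 + 0.0566 + 0.1704 + 0.3220 = 0.5628
G = 1 − 0.5628 = 0.4372

0.437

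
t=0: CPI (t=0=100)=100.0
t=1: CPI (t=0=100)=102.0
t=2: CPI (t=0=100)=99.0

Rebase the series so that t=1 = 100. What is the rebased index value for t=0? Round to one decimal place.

Rebased(t=0) = 100.0 / 102.0 × 100 = 98.0392

98.0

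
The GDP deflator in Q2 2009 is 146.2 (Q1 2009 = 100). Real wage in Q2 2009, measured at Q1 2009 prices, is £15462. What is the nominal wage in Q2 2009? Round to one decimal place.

Nominal = Real × (Index/100) = 15462 × (146.2/100)
        = 15462 × 1.462 = 22605.4440

22605.4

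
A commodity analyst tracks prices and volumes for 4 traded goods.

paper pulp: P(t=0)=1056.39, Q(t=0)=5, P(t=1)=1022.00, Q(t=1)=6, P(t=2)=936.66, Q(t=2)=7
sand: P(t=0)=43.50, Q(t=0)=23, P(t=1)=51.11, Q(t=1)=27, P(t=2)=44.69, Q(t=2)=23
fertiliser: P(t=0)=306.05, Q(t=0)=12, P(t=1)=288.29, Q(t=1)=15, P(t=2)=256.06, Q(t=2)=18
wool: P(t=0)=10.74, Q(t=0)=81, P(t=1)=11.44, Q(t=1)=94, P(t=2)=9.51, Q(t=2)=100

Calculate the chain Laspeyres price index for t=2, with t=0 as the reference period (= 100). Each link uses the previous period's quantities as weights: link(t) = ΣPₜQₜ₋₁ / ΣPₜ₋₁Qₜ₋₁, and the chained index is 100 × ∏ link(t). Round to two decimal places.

Link t=0→t=1:
ΣP(t=1)Q(t=0) = 1022.00×5 + 51.11×23 + 288.29×12 + 11.44×81 = 5110 + 1175.53 + 3459.48 + 926.64 = 10671.65
ΣP(t=0)Q(t=0) = 1056.39×5 + 43.50×23 + 306.05×12 + 10.74×81 = 5281.95 + 1000.5 + 3672.6 + 869.94 = 10824.99
link = 10671.65/10824.99 = 0.985835
Link t=1→t=2:
ΣP(t=2)Q(t=1) = 936.66×6 + 44.69×27 + 256.06×15 + 9.51×94 = 5619.96 + 1206.63 + 3840.9 + 893.94 = 11561.43
ΣP(t=1)Q(t=1) = 1022.00×6 + 51.11×27 + 288.29×15 + 11.44×94 = 6132 + 1379.97 + 4324.35 + 1075.36 = 12911.68
link = 11561.43/12911.68 = 0.895424
Chained index = 100 × 0.985835 × 0.895424 = 88.2740

88.27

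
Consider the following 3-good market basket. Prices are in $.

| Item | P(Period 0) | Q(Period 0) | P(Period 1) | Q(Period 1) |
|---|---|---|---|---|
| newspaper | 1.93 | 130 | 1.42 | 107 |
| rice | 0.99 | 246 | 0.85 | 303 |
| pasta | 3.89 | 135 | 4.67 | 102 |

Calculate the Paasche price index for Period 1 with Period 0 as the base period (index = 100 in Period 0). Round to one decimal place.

98.1

Paasche price index uses current-period quantities as weights.
ΣP(Period 1)·Q(Period 1) = 1.42×107 + 0.85×303 + 4.67×102 = 151.94 + 257.55 + 476.34 = 885.83
ΣP(Period 0)·Q(Period 1) = 1.93×107 + 0.99×303 + 3.89×102 = 206.51 + 299.97 + 396.78 = 903.26
Index = 885.83 / 903.26 × 100 = 98.0703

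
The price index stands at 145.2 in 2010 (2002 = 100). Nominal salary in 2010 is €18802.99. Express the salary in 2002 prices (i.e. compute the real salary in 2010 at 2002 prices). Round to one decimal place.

Real = Nominal ÷ (Index/100) = 18802.99 ÷ (145.2/100)
     = 18802.99 ÷ 1.452 = 12949.7176

12949.7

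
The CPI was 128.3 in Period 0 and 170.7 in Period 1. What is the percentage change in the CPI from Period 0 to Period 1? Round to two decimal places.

33.05%

Change = (170.7 − 128.3) / 128.3 × 100
       = 42.4 / 128.3 × 100 = 33.0475%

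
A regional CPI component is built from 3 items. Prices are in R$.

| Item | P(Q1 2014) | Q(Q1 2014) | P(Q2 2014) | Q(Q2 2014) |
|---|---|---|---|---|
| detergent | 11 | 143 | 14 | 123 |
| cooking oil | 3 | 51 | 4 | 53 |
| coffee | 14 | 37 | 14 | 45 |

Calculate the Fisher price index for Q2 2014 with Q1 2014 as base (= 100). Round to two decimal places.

120.54

Laspeyres component (base-period weights):
ΣP(Q2 2014)Q(Q1 2014) = 14×143 + 4×51 + 14×37 = 2002 + 204 + 518 = 2724
ΣP(Q1 2014)Q(Q1 2014) = 11×143 + 3×51 + 14×37 = 1573 + 153 + 518 = 2244
L = 2724 / 2244 × 100 = 121.3904
Paasche component (current-period weights):
ΣP(Q2 2014)Q(Q2 2014) = 14×123 + 4×53 + 14×45 = 1722 + 212 + 630 = 2564
ΣP(Q1 2014)Q(Q2 2014) = 11×123 + 3×53 + 14×45 = 1353 + 159 + 630 = 2142
P = 2564 / 2142 × 100 = 119.7012
Fisher = √(L × P) = √(121.3904 × 119.7012) = 120.5428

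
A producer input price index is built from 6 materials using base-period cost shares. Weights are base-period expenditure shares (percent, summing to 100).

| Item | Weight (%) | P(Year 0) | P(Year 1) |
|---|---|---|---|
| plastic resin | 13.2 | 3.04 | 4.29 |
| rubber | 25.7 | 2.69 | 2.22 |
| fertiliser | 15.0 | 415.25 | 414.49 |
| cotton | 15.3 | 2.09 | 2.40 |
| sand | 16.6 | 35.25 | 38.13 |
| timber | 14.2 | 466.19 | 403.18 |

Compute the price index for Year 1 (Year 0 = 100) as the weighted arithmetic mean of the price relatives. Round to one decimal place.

102.6

plastic resin: 13.2 × (4.29/3.04) = 13.2 × 1.411184 = 18.6276
rubber: 25.7 × (2.22/2.69) = 25.7 × 0.825279 = 21.2097
fertiliser: 15.0 × (414.49/415.25) = 15.0 × 0.998170 = 14.9725
cotton: 15.3 × (2.40/2.09) = 15.3 × 1.148325 = 17.5694
sand: 16.6 × (38.13/35.25) = 16.6 × 1.081702 = 17.9563
timber: 14.2 × (403.18/466.19) = 14.2 × 0.864841 = 12.2807
Index = Σ wᵢ·(p₁ᵢ/p₀ᵢ) = 18.6276 + 21.2097 + 14.9725 + 17.5694 + 17.9563 + 12.2807 = 102.6162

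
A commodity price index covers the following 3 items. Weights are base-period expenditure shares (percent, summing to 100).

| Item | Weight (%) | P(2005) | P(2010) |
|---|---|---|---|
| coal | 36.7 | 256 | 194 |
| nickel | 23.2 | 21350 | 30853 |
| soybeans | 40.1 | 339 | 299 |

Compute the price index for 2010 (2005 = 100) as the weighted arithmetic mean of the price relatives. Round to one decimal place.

coal: 36.7 × (194/256) = 36.7 × 0.757812 = 27.8117
nickel: 23.2 × (30853/21350) = 23.2 × 1.445105 = 33.5264
soybeans: 40.1 × (299/339) = 40.1 × 0.882006 = 35.3684
Index = Σ wᵢ·(p₁ᵢ/p₀ᵢ) = 27.8117 + 33.5264 + 35.3684 = 96.7066

96.7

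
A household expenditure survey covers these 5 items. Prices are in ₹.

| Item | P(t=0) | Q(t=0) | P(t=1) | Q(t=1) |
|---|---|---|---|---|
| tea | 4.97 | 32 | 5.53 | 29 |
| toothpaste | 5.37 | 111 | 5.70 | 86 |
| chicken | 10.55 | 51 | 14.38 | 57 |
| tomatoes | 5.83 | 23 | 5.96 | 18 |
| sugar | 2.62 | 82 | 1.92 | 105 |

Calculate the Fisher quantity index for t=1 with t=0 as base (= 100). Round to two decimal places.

Laspeyres component (base-period weights):
ΣP(t=0)Q(t=1) = 4.97×29 + 5.37×86 + 10.55×57 + 5.83×18 + 2.62×105 = 144.13 + 461.82 + 601.35 + 104.94 + 275.1 = 1587.34
ΣP(t=0)Q(t=0) = 4.97×32 + 5.37×111 + 10.55×51 + 5.83×23 + 2.62×82 = 159.04 + 596.07 + 538.05 + 134.09 + 214.84 = 1642.09
L = 1587.34 / 1642.09 × 100 = 96.6658
Paasche component (current-period weights):
ΣP(t=1)Q(t=1) = 5.53×29 + 5.70×86 + 14.38×57 + 5.96×18 + 1.92×105 = 160.37 + 490.2 + 819.66 + 107.28 + 201.6 = 1779.11
ΣP(t=1)Q(t=0) = 5.53×32 + 5.70×111 + 14.38×51 + 5.96×23 + 1.92×82 = 176.96 + 632.7 + 733.38 + 137.08 + 157.44 = 1837.56
P = 1779.11 / 1837.56 × 100 = 96.8192
Fisher = √(L × P) = √(96.6658 × 96.8192) = 96.7425

96.74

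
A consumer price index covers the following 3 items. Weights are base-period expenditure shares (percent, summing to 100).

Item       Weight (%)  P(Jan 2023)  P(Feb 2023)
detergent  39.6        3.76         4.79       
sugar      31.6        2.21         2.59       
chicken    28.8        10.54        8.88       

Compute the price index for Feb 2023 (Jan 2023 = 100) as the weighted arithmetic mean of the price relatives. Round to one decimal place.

111.7

detergent: 39.6 × (4.79/3.76) = 39.6 × 1.273936 = 50.4479
sugar: 31.6 × (2.59/2.21) = 31.6 × 1.171946 = 37.0335
chicken: 28.8 × (8.88/10.54) = 28.8 × 0.842505 = 24.2641
Index = Σ wᵢ·(p₁ᵢ/p₀ᵢ) = 50.4479 + 37.0335 + 24.2641 = 111.7455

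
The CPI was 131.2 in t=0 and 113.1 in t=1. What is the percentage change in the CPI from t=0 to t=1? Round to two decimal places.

-13.80%

Change = (113.1 − 131.2) / 131.2 × 100
       = -18.1 / 131.2 × 100 = -13.7957%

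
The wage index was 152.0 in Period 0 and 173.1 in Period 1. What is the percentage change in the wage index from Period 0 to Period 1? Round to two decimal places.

13.88%

Change = (173.1 − 152.0) / 152.0 × 100
       = 21.1 / 152.0 × 100 = 13.8816%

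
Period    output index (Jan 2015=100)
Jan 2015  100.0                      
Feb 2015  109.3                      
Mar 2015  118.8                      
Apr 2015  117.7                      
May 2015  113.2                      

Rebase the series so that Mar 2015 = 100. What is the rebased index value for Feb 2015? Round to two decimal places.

Rebased(Feb 2015) = 109.3 / 118.8 × 100 = 92.0034

92.00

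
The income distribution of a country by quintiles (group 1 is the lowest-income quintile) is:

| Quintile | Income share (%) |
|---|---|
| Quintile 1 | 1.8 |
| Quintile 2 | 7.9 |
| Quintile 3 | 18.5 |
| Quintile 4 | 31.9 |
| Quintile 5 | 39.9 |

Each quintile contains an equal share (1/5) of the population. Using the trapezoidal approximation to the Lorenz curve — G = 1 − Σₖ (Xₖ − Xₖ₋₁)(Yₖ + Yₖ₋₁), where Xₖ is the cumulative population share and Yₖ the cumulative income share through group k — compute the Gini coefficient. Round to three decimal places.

0.401

Cumulative income shares Yₖ: 0.0180, 0.0970, 0.2820, 0.6010, 1.0000
Σ (Xₖ−Xₖ₋₁)(Yₖ+Yₖ₋₁) = (1/5)(0.0180+0.0000) + (1/5)(0.0970+0.0180) + (1/5)(0.2820+0.0970) + (1/5)(0.6010+0.2820) + (1/5)(1.0000+0.6010)
  = 0.0036 + 0.0230 + 0.0758 + 0.1766 + 0.3202 = 0.5992
G = 1 − 0.5992 = 0.4008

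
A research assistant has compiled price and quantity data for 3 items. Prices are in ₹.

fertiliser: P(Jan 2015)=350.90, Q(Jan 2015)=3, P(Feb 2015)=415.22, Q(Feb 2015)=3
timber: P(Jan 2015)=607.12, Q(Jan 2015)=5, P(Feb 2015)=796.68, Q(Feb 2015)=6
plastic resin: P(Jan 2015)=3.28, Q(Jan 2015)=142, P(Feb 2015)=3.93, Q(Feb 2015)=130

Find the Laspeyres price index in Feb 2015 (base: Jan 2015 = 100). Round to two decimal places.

127.08

Laspeyres price index uses base-period quantities as weights.
ΣP(Feb 2015)·Q(Jan 2015) = 415.22×3 + 796.68×5 + 3.93×142 = 1245.66 + 3983.4 + 558.06 = 5787.12
ΣP(Jan 2015)·Q(Jan 2015) = 350.90×3 + 607.12×5 + 3.28×142 = 1052.7 + 3035.6 + 465.76 = 4554.06
Index = 5787.12 / 4554.06 × 100 = 127.0761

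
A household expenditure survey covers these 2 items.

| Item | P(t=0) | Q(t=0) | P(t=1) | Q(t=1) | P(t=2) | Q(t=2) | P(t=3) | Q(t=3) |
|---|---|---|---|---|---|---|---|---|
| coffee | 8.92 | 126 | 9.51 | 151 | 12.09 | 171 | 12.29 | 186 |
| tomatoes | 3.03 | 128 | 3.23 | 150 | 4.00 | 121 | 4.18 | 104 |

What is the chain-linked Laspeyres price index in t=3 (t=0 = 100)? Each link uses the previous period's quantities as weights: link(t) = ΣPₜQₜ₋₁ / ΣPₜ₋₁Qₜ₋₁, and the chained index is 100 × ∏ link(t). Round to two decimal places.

Link t=0→t=1:
ΣP(t=1)Q(t=0) = 9.51×126 + 3.23×128 = 1198.26 + 413.44 = 1611.7
ΣP(t=0)Q(t=0) = 8.92×126 + 3.03×128 = 1123.92 + 387.84 = 1511.76
link = 1611.7/1511.76 = 1.066108
Link t=1→t=2:
ΣP(t=2)Q(t=1) = 12.09×151 + 4.00×150 = 1825.59 + 600 = 2425.59
ΣP(t=1)Q(t=1) = 9.51×151 + 3.23×150 = 1436.01 + 484.5 = 1920.51
link = 2425.59/1920.51 = 1.262993
Link t=2→t=3:
ΣP(t=3)Q(t=2) = 12.29×171 + 4.18×121 = 2101.59 + 505.78 = 2607.37
ΣP(t=2)Q(t=2) = 12.09×171 + 4.00×121 = 2067.39 + 484 = 2551.39
link = 2607.37/2551.39 = 1.021941
Chained index = 100 × 1.066108 × 1.262993 × 1.021941 = 137.6030

137.60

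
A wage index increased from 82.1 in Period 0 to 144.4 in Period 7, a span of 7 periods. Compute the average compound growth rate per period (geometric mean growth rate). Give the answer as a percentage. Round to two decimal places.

8.40%

Growth factor = (144.4/82.1)^(1/7) = (1.758831)^(1/7) = 1.084007
Growth rate = 1.084007 − 1 = 0.084007 = 8.4007%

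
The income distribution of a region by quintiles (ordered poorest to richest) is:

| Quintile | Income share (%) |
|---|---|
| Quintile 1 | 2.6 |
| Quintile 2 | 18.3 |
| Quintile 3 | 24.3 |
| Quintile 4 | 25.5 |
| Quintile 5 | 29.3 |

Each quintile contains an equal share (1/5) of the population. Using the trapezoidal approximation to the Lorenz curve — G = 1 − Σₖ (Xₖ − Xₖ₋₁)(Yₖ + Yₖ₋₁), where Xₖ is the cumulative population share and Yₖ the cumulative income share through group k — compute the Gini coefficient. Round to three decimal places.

Cumulative income shares Yₖ: 0.0260, 0.2090, 0.4520, 0.7070, 1.0000
Σ (Xₖ−Xₖ₋₁)(Yₖ+Yₖ₋₁) = (1/5)(0.0260+0.0000) + (1/5)(0.2090+0.0260) + (1/5)(0.4520+0.2090) + (1/5)(0.7070+0.4520) + (1/5)(1.0000+0.7070)
  = 0.0052 + 0.0470 + 0.1322 + 0.2318 + 0.3414 = 0.7576
G = 1 − 0.7576 = 0.2424

0.242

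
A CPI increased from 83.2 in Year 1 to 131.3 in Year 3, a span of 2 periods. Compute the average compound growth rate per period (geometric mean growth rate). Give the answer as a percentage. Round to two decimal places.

25.62%

Growth factor = (131.3/83.2)^(1/2) = (1.578125)^(1/2) = 1.256234
Growth rate = 1.256234 − 1 = 0.256234 = 25.6234%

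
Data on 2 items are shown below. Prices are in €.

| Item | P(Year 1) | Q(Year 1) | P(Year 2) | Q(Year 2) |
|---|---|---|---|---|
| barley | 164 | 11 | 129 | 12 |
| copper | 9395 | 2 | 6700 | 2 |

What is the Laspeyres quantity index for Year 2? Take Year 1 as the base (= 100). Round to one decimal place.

100.8

Laspeyres quantity index uses base-period prices as weights.
ΣP(Year 1)·Q(Year 2) = 164×12 + 9395×2 = 1968 + 18790 = 20758
ΣP(Year 1)·Q(Year 1) = 164×11 + 9395×2 = 1804 + 18790 = 20594
Index = 20758 / 20594 × 100 = 100.7963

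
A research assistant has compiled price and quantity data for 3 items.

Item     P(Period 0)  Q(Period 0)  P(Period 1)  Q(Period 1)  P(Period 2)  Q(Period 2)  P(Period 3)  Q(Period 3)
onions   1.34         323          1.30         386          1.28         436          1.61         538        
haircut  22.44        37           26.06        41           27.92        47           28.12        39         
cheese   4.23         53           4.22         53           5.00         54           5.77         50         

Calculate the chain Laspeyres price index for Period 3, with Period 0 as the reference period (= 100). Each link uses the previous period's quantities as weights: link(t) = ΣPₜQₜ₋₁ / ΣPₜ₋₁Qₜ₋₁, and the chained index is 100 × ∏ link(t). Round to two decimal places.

125.17

Link Period 0→Period 1:
ΣP(Period 1)Q(Period 0) = 1.30×323 + 26.06×37 + 4.22×53 = 419.9 + 964.22 + 223.66 = 1607.78
ΣP(Period 0)Q(Period 0) = 1.34×323 + 22.44×37 + 4.23×53 = 432.82 + 830.28 + 224.19 = 1487.29
link = 1607.78/1487.29 = 1.081013
Link Period 1→Period 2:
ΣP(Period 2)Q(Period 1) = 1.28×386 + 27.92×41 + 5.00×53 = 494.08 + 1144.72 + 265 = 1903.8
ΣP(Period 1)Q(Period 1) = 1.30×386 + 26.06×41 + 4.22×53 = 501.8 + 1068.46 + 223.66 = 1793.92
link = 1903.8/1793.92 = 1.061251
Link Period 2→Period 3:
ΣP(Period 3)Q(Period 2) = 1.61×436 + 28.12×47 + 5.77×54 = 701.96 + 1321.64 + 311.58 = 2335.18
ΣP(Period 2)Q(Period 2) = 1.28×436 + 27.92×47 + 5.00×54 = 558.08 + 1312.24 + 270 = 2140.32
link = 2335.18/2140.32 = 1.091042
Chained index = 100 × 1.081013 × 1.061251 × 1.091042 = 125.1673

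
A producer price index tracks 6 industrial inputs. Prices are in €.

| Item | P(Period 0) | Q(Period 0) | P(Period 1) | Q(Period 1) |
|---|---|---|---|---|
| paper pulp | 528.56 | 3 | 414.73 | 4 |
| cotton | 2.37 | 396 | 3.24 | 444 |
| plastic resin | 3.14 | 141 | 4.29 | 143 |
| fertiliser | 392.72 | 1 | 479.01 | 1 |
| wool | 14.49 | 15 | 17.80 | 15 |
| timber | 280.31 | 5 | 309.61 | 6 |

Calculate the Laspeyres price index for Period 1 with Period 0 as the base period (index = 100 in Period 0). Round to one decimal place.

109.0

Laspeyres price index uses base-period quantities as weights.
ΣP(Period 1)·Q(Period 0) = 414.73×3 + 3.24×396 + 4.29×141 + 479.01×1 + 17.80×15 + 309.61×5 = 1244.19 + 1283.04 + 604.89 + 479.01 + 267 + 1548.05 = 5426.18
ΣP(Period 0)·Q(Period 0) = 528.56×3 + 2.37×396 + 3.14×141 + 392.72×1 + 14.49×15 + 280.31×5 = 1585.68 + 938.52 + 442.74 + 392.72 + 217.35 + 1401.55 = 4978.56
Index = 5426.18 / 4978.56 × 100 = 108.9910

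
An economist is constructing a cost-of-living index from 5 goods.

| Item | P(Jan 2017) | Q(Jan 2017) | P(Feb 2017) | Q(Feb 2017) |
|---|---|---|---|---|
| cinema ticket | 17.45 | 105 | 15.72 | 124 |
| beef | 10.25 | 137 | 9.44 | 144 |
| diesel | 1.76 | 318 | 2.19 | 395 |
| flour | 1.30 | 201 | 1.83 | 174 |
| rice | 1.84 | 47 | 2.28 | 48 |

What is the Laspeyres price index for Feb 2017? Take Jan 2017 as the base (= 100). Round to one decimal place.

99.3

Laspeyres price index uses base-period quantities as weights.
ΣP(Feb 2017)·Q(Jan 2017) = 15.72×105 + 9.44×137 + 2.19×318 + 1.83×201 + 2.28×47 = 1650.6 + 1293.28 + 696.42 + 367.83 + 107.16 = 4115.29
ΣP(Jan 2017)·Q(Jan 2017) = 17.45×105 + 10.25×137 + 1.76×318 + 1.30×201 + 1.84×47 = 1832.25 + 1404.25 + 559.68 + 261.3 + 86.48 = 4143.96
Index = 4115.29 / 4143.96 × 100 = 99.3081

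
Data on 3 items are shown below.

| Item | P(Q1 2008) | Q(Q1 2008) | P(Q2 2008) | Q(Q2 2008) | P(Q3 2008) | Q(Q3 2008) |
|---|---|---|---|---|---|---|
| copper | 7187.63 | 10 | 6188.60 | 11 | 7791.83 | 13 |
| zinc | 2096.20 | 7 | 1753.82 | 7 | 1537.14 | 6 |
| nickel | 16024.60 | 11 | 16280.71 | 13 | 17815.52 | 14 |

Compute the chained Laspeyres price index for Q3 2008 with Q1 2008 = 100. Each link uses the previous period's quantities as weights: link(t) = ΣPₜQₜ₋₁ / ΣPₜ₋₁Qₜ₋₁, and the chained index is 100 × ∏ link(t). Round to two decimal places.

108.26

Link Q1 2008→Q2 2008:
ΣP(Q2 2008)Q(Q1 2008) = 6188.60×10 + 1753.82×7 + 16280.71×11 = 61886 + 12276.74 + 179087.81 = 253250.55
ΣP(Q1 2008)Q(Q1 2008) = 7187.63×10 + 2096.20×7 + 16024.60×11 = 71876.3 + 14673.4 + 176270.6 = 262820.3
link = 253250.55/262820.3 = 0.963588
Link Q2 2008→Q3 2008:
ΣP(Q3 2008)Q(Q2 2008) = 7791.83×11 + 1537.14×7 + 17815.52×13 = 85710.13 + 10759.98 + 231601.76 = 328071.87
ΣP(Q2 2008)Q(Q2 2008) = 6188.60×11 + 1753.82×7 + 16280.71×13 = 68074.6 + 12276.74 + 211649.23 = 292000.57
link = 328071.87/292000.57 = 1.123532
Chained index = 100 × 0.963588 × 1.123532 = 108.2622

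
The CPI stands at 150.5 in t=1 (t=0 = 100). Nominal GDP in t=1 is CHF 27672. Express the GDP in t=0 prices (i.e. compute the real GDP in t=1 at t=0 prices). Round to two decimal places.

Real = Nominal ÷ (Index/100) = 27672 ÷ (150.5/100)
     = 27672 ÷ 1.505 = 18386.7110

18386.71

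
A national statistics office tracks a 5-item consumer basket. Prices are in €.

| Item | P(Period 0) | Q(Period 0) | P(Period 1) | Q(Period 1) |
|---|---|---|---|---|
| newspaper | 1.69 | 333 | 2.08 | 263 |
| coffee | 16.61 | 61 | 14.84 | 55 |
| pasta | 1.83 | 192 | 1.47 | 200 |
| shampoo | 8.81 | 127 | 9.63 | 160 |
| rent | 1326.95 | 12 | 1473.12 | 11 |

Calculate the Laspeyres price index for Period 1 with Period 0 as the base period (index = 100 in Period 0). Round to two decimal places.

109.55

Laspeyres price index uses base-period quantities as weights.
ΣP(Period 1)·Q(Period 0) = 2.08×333 + 14.84×61 + 1.47×192 + 9.63×127 + 1473.12×12 = 692.64 + 905.24 + 282.24 + 1223.01 + 17677.44 = 20780.57
ΣP(Period 0)·Q(Period 0) = 1.69×333 + 16.61×61 + 1.83×192 + 8.81×127 + 1326.95×12 = 562.77 + 1013.21 + 351.36 + 1118.87 + 15923.4 = 18969.61
Index = 20780.57 / 18969.61 × 100 = 109.5466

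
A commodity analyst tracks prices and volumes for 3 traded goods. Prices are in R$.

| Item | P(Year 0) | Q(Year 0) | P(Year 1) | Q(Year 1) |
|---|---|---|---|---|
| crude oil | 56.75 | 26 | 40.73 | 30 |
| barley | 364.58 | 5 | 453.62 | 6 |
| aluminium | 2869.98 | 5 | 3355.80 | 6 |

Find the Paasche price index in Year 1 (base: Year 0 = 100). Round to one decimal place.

Paasche price index uses current-period quantities as weights.
ΣP(Year 1)·Q(Year 1) = 40.73×30 + 453.62×6 + 3355.80×6 = 1221.9 + 2721.72 + 20134.8 = 24078.42
ΣP(Year 0)·Q(Year 1) = 56.75×30 + 364.58×6 + 2869.98×6 = 1702.5 + 2187.48 + 17219.88 = 21109.86
Index = 24078.42 / 21109.86 × 100 = 114.0624

114.1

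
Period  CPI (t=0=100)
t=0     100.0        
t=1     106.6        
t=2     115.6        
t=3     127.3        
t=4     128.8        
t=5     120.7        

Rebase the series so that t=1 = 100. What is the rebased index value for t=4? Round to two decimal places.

120.83

Rebased(t=4) = 128.8 / 106.6 × 100 = 120.8255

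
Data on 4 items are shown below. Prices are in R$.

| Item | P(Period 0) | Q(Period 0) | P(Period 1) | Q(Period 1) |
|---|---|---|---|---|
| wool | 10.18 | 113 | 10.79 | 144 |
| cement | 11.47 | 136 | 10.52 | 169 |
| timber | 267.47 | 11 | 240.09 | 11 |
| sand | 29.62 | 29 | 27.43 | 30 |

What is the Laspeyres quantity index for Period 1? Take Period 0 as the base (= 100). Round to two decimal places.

111.11

Laspeyres quantity index uses base-period prices as weights.
ΣP(Period 0)·Q(Period 1) = 10.18×144 + 11.47×169 + 267.47×11 + 29.62×30 = 1465.92 + 1938.43 + 2942.17 + 888.6 = 7235.12
ΣP(Period 0)·Q(Period 0) = 10.18×113 + 11.47×136 + 267.47×11 + 29.62×29 = 1150.34 + 1559.92 + 2942.17 + 858.98 = 6511.41
Index = 7235.12 / 6511.41 × 100 = 111.1145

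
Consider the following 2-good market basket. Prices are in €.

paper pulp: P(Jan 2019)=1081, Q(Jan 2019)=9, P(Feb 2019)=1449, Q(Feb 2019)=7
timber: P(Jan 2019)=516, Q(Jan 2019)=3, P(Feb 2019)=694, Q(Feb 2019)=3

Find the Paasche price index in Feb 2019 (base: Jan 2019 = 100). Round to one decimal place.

134.1

Paasche price index uses current-period quantities as weights.
ΣP(Feb 2019)·Q(Feb 2019) = 1449×7 + 694×3 = 10143 + 2082 = 12225
ΣP(Jan 2019)·Q(Feb 2019) = 1081×7 + 516×3 = 7567 + 1548 = 9115
Index = 12225 / 9115 × 100 = 134.1196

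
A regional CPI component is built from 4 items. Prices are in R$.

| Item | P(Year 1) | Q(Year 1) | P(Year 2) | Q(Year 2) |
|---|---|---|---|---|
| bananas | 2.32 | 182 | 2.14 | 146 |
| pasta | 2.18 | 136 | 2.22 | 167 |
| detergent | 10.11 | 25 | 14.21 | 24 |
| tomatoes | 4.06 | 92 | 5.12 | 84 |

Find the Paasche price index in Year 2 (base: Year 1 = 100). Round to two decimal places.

Paasche price index uses current-period quantities as weights.
ΣP(Year 2)·Q(Year 2) = 2.14×146 + 2.22×167 + 14.21×24 + 5.12×84 = 312.44 + 370.74 + 341.04 + 430.08 = 1454.3
ΣP(Year 1)·Q(Year 2) = 2.32×146 + 2.18×167 + 10.11×24 + 4.06×84 = 338.72 + 364.06 + 242.64 + 341.04 = 1286.46
Index = 1454.3 / 1286.46 × 100 = 113.0467

113.05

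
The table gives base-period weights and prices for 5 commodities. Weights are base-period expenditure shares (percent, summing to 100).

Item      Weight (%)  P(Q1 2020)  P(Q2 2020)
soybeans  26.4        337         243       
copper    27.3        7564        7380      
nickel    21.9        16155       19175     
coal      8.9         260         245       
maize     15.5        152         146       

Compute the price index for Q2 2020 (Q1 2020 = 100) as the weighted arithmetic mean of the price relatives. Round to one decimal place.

94.9

soybeans: 26.4 × (243/337) = 26.4 × 0.721068 = 19.0362
copper: 27.3 × (7380/7564) = 27.3 × 0.975674 = 26.6359
nickel: 21.9 × (19175/16155) = 21.9 × 1.186939 = 25.9940
coal: 8.9 × (245/260) = 8.9 × 0.942308 = 8.3865
maize: 15.5 × (146/152) = 15.5 × 0.960526 = 14.8882
Index = Σ wᵢ·(p₁ᵢ/p₀ᵢ) = 19.0362 + 26.6359 + 25.9940 + 8.3865 + 14.8882 = 94.9408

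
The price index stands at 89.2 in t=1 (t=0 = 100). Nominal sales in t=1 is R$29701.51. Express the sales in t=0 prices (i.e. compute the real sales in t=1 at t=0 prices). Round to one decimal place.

Real = Nominal ÷ (Index/100) = 29701.51 ÷ (89.2/100)
     = 29701.51 ÷ 0.892 = 33297.6570

33297.7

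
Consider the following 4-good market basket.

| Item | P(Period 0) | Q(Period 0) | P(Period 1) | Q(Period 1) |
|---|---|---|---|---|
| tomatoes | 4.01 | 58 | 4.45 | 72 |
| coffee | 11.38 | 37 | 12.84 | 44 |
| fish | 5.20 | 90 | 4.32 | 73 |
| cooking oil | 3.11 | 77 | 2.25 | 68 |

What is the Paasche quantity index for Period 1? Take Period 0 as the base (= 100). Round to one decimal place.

104.5

Paasche quantity index uses current-period prices as weights.
ΣP(Period 1)·Q(Period 1) = 4.45×72 + 12.84×44 + 4.32×73 + 2.25×68 = 320.4 + 564.96 + 315.36 + 153 = 1353.72
ΣP(Period 1)·Q(Period 0) = 4.45×58 + 12.84×37 + 4.32×90 + 2.25×77 = 258.1 + 475.08 + 388.8 + 173.25 = 1295.23
Index = 1353.72 / 1295.23 × 100 = 104.5158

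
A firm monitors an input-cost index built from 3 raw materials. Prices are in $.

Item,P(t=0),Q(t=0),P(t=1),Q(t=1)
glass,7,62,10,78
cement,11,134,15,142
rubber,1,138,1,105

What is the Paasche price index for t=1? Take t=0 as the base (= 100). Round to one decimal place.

Paasche price index uses current-period quantities as weights.
ΣP(t=1)·Q(t=1) = 10×78 + 15×142 + 1×105 = 780 + 2130 + 105 = 3015
ΣP(t=0)·Q(t=1) = 7×78 + 11×142 + 1×105 = 546 + 1562 + 105 = 2213
Index = 3015 / 2213 × 100 = 136.2404

136.2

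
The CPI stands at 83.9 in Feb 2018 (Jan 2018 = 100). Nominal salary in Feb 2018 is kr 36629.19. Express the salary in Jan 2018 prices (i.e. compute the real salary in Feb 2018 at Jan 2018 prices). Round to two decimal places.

43658.15

Real = Nominal ÷ (Index/100) = 36629.19 ÷ (83.9/100)
     = 36629.19 ÷ 0.839 = 43658.1526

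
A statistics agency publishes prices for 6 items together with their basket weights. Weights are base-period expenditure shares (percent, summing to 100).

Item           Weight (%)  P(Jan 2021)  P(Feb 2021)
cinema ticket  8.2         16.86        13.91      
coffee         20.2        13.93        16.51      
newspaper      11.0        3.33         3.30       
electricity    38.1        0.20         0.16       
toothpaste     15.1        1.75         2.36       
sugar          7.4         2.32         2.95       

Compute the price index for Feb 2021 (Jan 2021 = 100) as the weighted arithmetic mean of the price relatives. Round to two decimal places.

101.86

cinema ticket: 8.2 × (13.91/16.86) = 8.2 × 0.825030 = 6.7652
coffee: 20.2 × (16.51/13.93) = 20.2 × 1.185212 = 23.9413
newspaper: 11.0 × (3.30/3.33) = 11.0 × 0.990991 = 10.9009
electricity: 38.1 × (0.16/0.20) = 38.1 × 0.800000 = 30.4800
toothpaste: 15.1 × (2.36/1.75) = 15.1 × 1.348571 = 20.3634
sugar: 7.4 × (2.95/2.32) = 7.4 × 1.271552 = 9.4095
Index = Σ wᵢ·(p₁ᵢ/p₀ᵢ) = 6.7652 + 23.9413 + 10.9009 + 30.4800 + 20.3634 + 9.4095 = 101.8603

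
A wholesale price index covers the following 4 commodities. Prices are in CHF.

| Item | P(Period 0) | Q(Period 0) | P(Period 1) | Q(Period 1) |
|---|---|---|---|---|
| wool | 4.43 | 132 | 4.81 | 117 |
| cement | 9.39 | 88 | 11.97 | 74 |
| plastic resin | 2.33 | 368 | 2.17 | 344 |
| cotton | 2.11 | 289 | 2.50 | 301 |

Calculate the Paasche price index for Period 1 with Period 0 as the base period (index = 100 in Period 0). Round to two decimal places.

Paasche price index uses current-period quantities as weights.
ΣP(Period 1)·Q(Period 1) = 4.81×117 + 11.97×74 + 2.17×344 + 2.50×301 = 562.77 + 885.78 + 746.48 + 752.5 = 2947.53
ΣP(Period 0)·Q(Period 1) = 4.43×117 + 9.39×74 + 2.33×344 + 2.11×301 = 518.31 + 694.86 + 801.52 + 635.11 = 2649.8
Index = 2947.53 / 2649.8 × 100 = 111.2359

111.24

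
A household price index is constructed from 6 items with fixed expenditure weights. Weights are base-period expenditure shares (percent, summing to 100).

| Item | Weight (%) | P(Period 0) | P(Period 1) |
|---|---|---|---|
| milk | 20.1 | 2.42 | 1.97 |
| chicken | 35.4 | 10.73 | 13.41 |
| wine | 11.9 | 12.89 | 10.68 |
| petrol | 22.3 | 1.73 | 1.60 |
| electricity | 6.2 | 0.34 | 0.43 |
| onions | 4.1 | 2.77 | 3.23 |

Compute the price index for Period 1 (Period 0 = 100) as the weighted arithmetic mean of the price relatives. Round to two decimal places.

milk: 20.1 × (1.97/2.42) = 20.1 × 0.814050 = 16.3624
chicken: 35.4 × (13.41/10.73) = 35.4 × 1.249767 = 44.2418
wine: 11.9 × (10.68/12.89) = 11.9 × 0.828549 = 9.8597
petrol: 22.3 × (1.60/1.73) = 22.3 × 0.924855 = 20.6243
electricity: 6.2 × (0.43/0.34) = 6.2 × 1.264706 = 7.8412
onions: 4.1 × (3.23/2.77) = 4.1 × 1.166065 = 4.7809
Index = Σ wᵢ·(p₁ᵢ/p₀ᵢ) = 16.3624 + 44.2418 + 9.8597 + 20.6243 + 7.8412 + 4.7809 = 103.7102

103.71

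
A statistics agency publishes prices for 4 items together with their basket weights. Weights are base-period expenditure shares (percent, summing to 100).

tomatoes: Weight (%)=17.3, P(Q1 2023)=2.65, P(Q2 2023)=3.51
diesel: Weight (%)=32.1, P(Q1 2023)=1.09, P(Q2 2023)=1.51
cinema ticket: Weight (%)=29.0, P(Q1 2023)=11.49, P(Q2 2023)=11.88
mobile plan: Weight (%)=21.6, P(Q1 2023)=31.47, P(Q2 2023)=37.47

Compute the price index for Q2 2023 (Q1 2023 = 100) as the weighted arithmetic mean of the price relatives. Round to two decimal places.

123.09

tomatoes: 17.3 × (3.51/2.65) = 17.3 × 1.324528 = 22.9143
diesel: 32.1 × (1.51/1.09) = 32.1 × 1.385321 = 44.4688
cinema ticket: 29.0 × (11.88/11.49) = 29.0 × 1.033943 = 29.9843
mobile plan: 21.6 × (37.47/31.47) = 21.6 × 1.190658 = 25.7182
Index = Σ wᵢ·(p₁ᵢ/p₀ᵢ) = 22.9143 + 44.4688 + 29.9843 + 25.7182 = 123.0857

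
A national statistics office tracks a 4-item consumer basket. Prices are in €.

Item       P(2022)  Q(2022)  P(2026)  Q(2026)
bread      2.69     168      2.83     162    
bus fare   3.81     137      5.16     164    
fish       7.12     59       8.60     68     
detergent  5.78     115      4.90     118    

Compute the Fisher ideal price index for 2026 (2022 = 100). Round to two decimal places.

110.13

Laspeyres component (base-period weights):
ΣP(2026)Q(2022) = 2.83×168 + 5.16×137 + 8.60×59 + 4.90×115 = 475.44 + 706.92 + 507.4 + 563.5 = 2253.26
ΣP(2022)Q(2022) = 2.69×168 + 3.81×137 + 7.12×59 + 5.78×115 = 451.92 + 521.97 + 420.08 + 664.7 = 2058.67
L = 2253.26 / 2058.67 × 100 = 109.4522
Paasche component (current-period weights):
ΣP(2026)Q(2026) = 2.83×162 + 5.16×164 + 8.60×68 + 4.90×118 = 458.46 + 846.24 + 584.8 + 578.2 = 2467.7
ΣP(2022)Q(2026) = 2.69×162 + 3.81×164 + 7.12×68 + 5.78×118 = 435.78 + 624.84 + 484.16 + 682.04 = 2226.82
P = 2467.7 / 2226.82 × 100 = 110.8172
Fisher = √(L × P) = √(109.4522 × 110.8172) = 110.1326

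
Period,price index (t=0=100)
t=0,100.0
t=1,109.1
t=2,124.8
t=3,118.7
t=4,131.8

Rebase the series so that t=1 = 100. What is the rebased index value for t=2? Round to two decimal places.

Rebased(t=2) = 124.8 / 109.1 × 100 = 114.3905

114.39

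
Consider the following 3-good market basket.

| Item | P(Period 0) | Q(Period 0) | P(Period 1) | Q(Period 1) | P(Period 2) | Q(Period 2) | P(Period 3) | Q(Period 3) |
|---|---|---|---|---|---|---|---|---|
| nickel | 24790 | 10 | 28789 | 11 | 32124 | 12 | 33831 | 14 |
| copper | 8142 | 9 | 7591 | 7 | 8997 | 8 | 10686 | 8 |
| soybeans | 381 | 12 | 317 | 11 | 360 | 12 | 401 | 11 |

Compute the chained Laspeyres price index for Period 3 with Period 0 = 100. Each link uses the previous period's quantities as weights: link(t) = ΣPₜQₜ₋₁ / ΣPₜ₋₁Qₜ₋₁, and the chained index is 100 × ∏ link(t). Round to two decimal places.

Link Period 0→Period 1:
ΣP(Period 1)Q(Period 0) = 28789×10 + 7591×9 + 317×12 = 287890 + 68319 + 3804 = 360013
ΣP(Period 0)Q(Period 0) = 24790×10 + 8142×9 + 381×12 = 247900 + 73278 + 4572 = 325750
link = 360013/325750 = 1.105182
Link Period 1→Period 2:
ΣP(Period 2)Q(Period 1) = 32124×11 + 8997×7 + 360×11 = 353364 + 62979 + 3960 = 420303
ΣP(Period 1)Q(Period 1) = 28789×11 + 7591×7 + 317×11 = 316679 + 53137 + 3487 = 373303
link = 420303/373303 = 1.125903
Link Period 2→Period 3:
ΣP(Period 3)Q(Period 2) = 33831×12 + 10686×8 + 401×12 = 405972 + 85488 + 4812 = 496272
ΣP(Period 2)Q(Period 2) = 32124×12 + 8997×8 + 360×12 = 385488 + 71976 + 4320 = 461784
link = 496272/461784 = 1.074684
Chained index = 100 × 1.105182 × 1.125903 × 1.074684 = 133.7259

133.73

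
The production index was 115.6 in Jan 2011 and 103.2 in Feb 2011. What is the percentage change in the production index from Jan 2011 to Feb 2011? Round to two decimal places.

-10.73%

Change = (103.2 − 115.6) / 115.6 × 100
       = -12.4 / 115.6 × 100 = -10.7266%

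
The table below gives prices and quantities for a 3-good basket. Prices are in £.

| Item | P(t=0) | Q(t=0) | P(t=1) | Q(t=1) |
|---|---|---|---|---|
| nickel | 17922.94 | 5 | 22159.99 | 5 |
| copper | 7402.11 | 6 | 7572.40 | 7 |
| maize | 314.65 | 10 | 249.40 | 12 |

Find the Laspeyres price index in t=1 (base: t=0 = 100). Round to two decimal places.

Laspeyres price index uses base-period quantities as weights.
ΣP(t=1)·Q(t=0) = 22159.99×5 + 7572.40×6 + 249.40×10 = 110799.95 + 45434.4 + 2494 = 158728.35
ΣP(t=0)·Q(t=0) = 17922.94×5 + 7402.11×6 + 314.65×10 = 89614.7 + 44412.66 + 3146.5 = 137173.86
Index = 158728.35 / 137173.86 × 100 = 115.7133

115.71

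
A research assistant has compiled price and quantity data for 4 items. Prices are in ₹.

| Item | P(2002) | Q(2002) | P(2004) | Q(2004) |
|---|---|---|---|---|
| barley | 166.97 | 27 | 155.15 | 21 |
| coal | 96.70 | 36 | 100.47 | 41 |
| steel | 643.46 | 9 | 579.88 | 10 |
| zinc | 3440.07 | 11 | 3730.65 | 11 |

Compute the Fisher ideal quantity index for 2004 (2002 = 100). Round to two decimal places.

100.26

Laspeyres component (base-period weights):
ΣP(2002)Q(2004) = 166.97×21 + 96.70×41 + 643.46×10 + 3440.07×11 = 3506.37 + 3964.7 + 6434.6 + 37840.77 = 51746.44
ΣP(2002)Q(2002) = 166.97×27 + 96.70×36 + 643.46×9 + 3440.07×11 = 4508.19 + 3481.2 + 5791.14 + 37840.77 = 51621.3
L = 51746.44 / 51621.3 × 100 = 100.2424
Paasche component (current-period weights):
ΣP(2004)Q(2004) = 155.15×21 + 100.47×41 + 579.88×10 + 3730.65×11 = 3258.15 + 4119.27 + 5798.8 + 41037.15 = 54213.37
ΣP(2004)Q(2002) = 155.15×27 + 100.47×36 + 579.88×9 + 3730.65×11 = 4189.05 + 3616.92 + 5218.92 + 41037.15 = 54062.04
P = 54213.37 / 54062.04 × 100 = 100.2799
Fisher = √(L × P) = √(100.2424 × 100.2799) = 100.2612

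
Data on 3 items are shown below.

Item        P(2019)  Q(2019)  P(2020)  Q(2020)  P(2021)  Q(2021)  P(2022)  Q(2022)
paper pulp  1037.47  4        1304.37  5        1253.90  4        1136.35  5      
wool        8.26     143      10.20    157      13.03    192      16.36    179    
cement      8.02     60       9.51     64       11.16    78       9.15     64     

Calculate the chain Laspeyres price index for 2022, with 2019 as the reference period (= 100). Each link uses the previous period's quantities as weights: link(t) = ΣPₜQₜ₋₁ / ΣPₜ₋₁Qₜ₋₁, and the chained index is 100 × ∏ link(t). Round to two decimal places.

129.12

Link 2019→2020:
ΣP(2020)Q(2019) = 1304.37×4 + 10.20×143 + 9.51×60 = 5217.48 + 1458.6 + 570.6 = 7246.68
ΣP(2019)Q(2019) = 1037.47×4 + 8.26×143 + 8.02×60 = 4149.88 + 1181.18 + 481.2 = 5812.26
link = 7246.68/5812.26 = 1.246792
Link 2020→2021:
ΣP(2021)Q(2020) = 1253.90×5 + 13.03×157 + 11.16×64 = 6269.5 + 2045.71 + 714.24 = 9029.45
ΣP(2020)Q(2020) = 1304.37×5 + 10.20×157 + 9.51×64 = 6521.85 + 1601.4 + 608.64 = 8731.89
link = 9029.45/8731.89 = 1.034077
Link 2021→2022:
ΣP(2022)Q(2021) = 1136.35×4 + 16.36×192 + 9.15×78 = 4545.4 + 3141.12 + 713.7 = 8400.22
ΣP(2021)Q(2021) = 1253.90×4 + 13.03×192 + 11.16×78 = 5015.6 + 2501.76 + 870.48 = 8387.84
link = 8400.22/8387.84 = 1.001476
Chained index = 100 × 1.246792 × 1.034077 × 1.001476 = 129.1182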